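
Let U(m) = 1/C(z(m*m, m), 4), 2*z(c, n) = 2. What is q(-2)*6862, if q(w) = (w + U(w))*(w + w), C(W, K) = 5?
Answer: 247032/5 ≈ 49406.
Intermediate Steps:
z(c, n) = 1 (z(c, n) = (½)*2 = 1)
U(m) = ⅕ (U(m) = 1/5 = ⅕)
q(w) = 2*w*(⅕ + w) (q(w) = (w + ⅕)*(w + w) = (⅕ + w)*(2*w) = 2*w*(⅕ + w))
q(-2)*6862 = ((⅖)*(-2)*(1 + 5*(-2)))*6862 = ((⅖)*(-2)*(1 - 10))*6862 = ((⅖)*(-2)*(-9))*6862 = (36/5)*6862 = 247032/5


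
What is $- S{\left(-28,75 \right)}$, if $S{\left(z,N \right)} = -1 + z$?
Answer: $29$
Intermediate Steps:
$- S{\left(-28,75 \right)} = - (-1 - 28) = \left(-1\right) \left(-29\right) = 29$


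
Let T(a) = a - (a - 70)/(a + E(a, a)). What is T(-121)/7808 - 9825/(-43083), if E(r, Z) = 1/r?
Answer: 348638488127/1641817533696 ≈ 0.21235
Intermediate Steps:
T(a) = a - (-70 + a)/(a + 1/a) (T(a) = a - (a - 70)/(a + 1/a) = a - (-70 + a)/(a + 1/a))
T(-121)/7808 - 9825/(-43083) = -121*(71 + (-121)² - 1*(-121))/(1 + (-121)²)/7808 - 9825/(-43083) = -121*(71 + 14641 + 121)/(1 + 14641)*(1/7808) - 9825*(-1/43083) = -121*14833/14642*(1/7808) + 3275/14361 = -121*1/14642*14833*(1/7808) + 3275/14361 = -1794793/14642*1/7808 + 3275/14361 = -1794793/114324736 + 3275/14361 = 348638488127/1641817533696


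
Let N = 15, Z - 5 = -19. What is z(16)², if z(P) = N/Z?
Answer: 225/196 ≈ 1.1480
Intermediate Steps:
Z = -14 (Z = 5 - 19 = -14)
z(P) = -15/14 (z(P) = 15/(-14) = 15*(-1/14) = -15/14)
z(16)² = (-15/14)² = 225/196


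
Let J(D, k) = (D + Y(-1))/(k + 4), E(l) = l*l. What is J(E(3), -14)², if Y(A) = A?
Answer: 16/25 ≈ 0.64000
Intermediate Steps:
E(l) = l²
J(D, k) = (-1 + D)/(4 + k) (J(D, k) = (D - 1)/(k + 4) = (-1 + D)/(4 + k))
J(E(3), -14)² = ((-1 + 3²)/(4 - 14))² = ((-1 + 9)/(-10))² = (-⅒*8)² = (-⅘)² = 16/25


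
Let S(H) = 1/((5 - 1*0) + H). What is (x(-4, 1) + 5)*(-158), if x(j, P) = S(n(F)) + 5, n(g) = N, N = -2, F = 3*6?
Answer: -4898/3 ≈ -1632.7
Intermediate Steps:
F = 18
n(g) = -2
S(H) = 1/(5 + H) (S(H) = 1/((5 + 0) + H) = 1/(5 + H))
x(j, P) = 16/3 (x(j, P) = 1/(5 - 2) + 5 = 1/3 + 5 = ⅓ + 5 = 16/3)
(x(-4, 1) + 5)*(-158) = (16/3 + 5)*(-158) = (31/3)*(-158) = -4898/3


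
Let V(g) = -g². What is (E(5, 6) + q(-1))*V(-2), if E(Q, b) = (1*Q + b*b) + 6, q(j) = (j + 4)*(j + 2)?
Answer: -200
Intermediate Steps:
q(j) = (2 + j)*(4 + j) (q(j) = (4 + j)*(2 + j) = (2 + j)*(4 + j))
E(Q, b) = 6 + Q + b² (E(Q, b) = (Q + b²) + 6 = 6 + Q + b²)
(E(5, 6) + q(-1))*V(-2) = ((6 + 5 + 6²) + (8 + (-1)² + 6*(-1)))*(-1*(-2)²) = ((6 + 5 + 36) + (8 + 1 - 6))*(-1*4) = (47 + 3)*(-4) = 50*(-4) = -200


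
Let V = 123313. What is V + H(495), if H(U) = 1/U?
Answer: 61039936/495 ≈ 1.2331e+5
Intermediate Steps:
V + H(495) = 123313 + 1/495 = 61039936/495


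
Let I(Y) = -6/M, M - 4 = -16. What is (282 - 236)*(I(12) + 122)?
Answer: 5635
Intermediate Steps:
M = -12 (M = 4 - 16 = -12)
I(Y) = ½ (I(Y) = -6/(-12) = -6*(-1/12) = ½)
(282 - 236)*(I(12) + 122) = (282 - 236)*(½ + 122) = 46*(245/2) = 5635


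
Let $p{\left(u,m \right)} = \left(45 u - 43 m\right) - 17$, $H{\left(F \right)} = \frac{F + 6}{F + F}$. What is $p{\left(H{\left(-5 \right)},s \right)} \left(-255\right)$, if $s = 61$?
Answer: $\frac{1348695}{2} \approx 6.7435 \cdot 10^{5}$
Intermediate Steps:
$H{\left(F \right)} = \frac{6 + F}{2 F}$
$p{\left(u,m \right)} = -17 - 43 m + 45 u$ ($p{\left(u,m \right)} = \left(- 43 m + 45 u\right) - 17 = -17 - 43 m + 45 u$)
$p{\left(H{\left(-5 \right)},s \right)} \left(-255\right) = \left(-17 - 2623 + 45 \frac{6 - 5}{2 \left(-5\right)}\right) \left(-255\right) = \left(-17 - 2623 + 45 \cdot \frac{1}{2} \left(- \frac{1}{5}\right) 1\right) \left(-255\right) = \left(-17 - 2623 + 45 \left(- \frac{1}{10}\right)\right) \left(-255\right) = \left(-17 - 2623 - \frac{9}{2}\right) \left(-255\right) = \left(- \frac{5289}{2}\right) \left(-255\right) = \frac{1348695}{2}$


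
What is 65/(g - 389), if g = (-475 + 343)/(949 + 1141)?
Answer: -6175/36961 ≈ -0.16707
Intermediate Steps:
g = -6/95 (g = -132/2090 = -132*1/2090 = -6/95 ≈ -0.063158)
65/(g - 389) = 65/(-6/95 - 389) = 65/(-36961/95) = -95/36961*65 = -6175/36961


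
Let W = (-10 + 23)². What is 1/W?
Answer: 1/169 ≈ 0.0059172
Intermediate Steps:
W = 169 (W = 13² = 169)
1/W = 1/169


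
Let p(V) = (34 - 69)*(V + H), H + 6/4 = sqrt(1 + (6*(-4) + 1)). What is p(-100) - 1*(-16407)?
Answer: 39919/2 - 35*I*sqrt(22) ≈ 19960.0 - 164.16*I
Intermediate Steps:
H = -3/2 + I*sqrt(22) (H = -3/2 + sqrt(1 + (6*(-4) + 1)) = -3/2 + sqrt(1 + (-24 + 1)) = -3/2 + sqrt(1 - 23) = -3/2 + sqrt(-22) = -3/2 + I*sqrt(22) ≈ -1.5 + 4.6904*I)
p(V) = 105/2 - 35*V - 35*I*sqrt(22) (p(V) = (34 - 69)*(V + (-3/2 + I*sqrt(22))) = -35*(-3/2 + V + I*sqrt(22)) = 105/2 - 35*V - 35*I*sqrt(22))
p(-100) - 1*(-16407) = (105/2 - 35*(-100) - 35*I*sqrt(22)) - 1*(-16407) = (105/2 + 3500 - 35*I*sqrt(22)) + 16407 = (7105/2 - 35*I*sqrt(22)) + 16407 = 39919/2 - 35*I*sqrt(22)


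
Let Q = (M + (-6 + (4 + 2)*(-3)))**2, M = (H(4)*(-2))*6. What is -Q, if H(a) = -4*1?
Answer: -576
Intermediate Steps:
H(a) = -4
M = 48 (M = -4*(-2)*6 = 8*6 = 48)
Q = 576 (Q = (48 + (-6 + (4 + 2)*(-3)))**2 = (48 + (-6 + 6*(-3)))**2 = (48 + (-6 - 18))**2 = (48 - 24)**2 = 24**2 = 576)
-Q = -1*576 = -576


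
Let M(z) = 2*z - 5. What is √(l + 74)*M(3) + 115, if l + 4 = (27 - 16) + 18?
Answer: 115 + 3*√11 ≈ 124.95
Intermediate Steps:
l = 25 (l = -4 + ((27 - 16) + 18) = -4 + (11 + 18) = -4 + 29 = 25)
M(z) = -5 + 2*z
√(l + 74)*M(3) + 115 = √(25 + 74)*(-5 + 2*3) + 115 = √99*(-5 + 6) + 115 = (3*√11)*1 + 115 = 3*√11 + 115 = 115 + 3*√11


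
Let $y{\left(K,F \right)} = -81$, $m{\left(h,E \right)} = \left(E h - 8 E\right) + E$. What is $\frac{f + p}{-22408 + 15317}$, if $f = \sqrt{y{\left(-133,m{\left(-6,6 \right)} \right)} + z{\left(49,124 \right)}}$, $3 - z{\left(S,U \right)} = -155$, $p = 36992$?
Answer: $- \frac{36992}{7091} - \frac{\sqrt{77}}{7091} \approx -5.218$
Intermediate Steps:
$m{\left(h,E \right)} = - 7 E + E h$ ($m{\left(h,E \right)} = \left(- 8 E + E h\right) + E = - 7 E + E h$)
$z{\left(S,U \right)} = 158$ ($z{\left(S,U \right)} = 3 - -155 = 3 + 155 = 158$)
$f = \sqrt{77}$ ($f = \sqrt{-81 + 158} = \sqrt{77} \approx 8.775$)
$\frac{f + p}{-22408 + 15317} = \frac{\sqrt{77} + 36992}{-22408 + 15317} = \frac{36992 + \sqrt{77}}{-7091} = \left(36992 + \sqrt{77}\right) \left(- \frac{1}{7091}\right) = - \frac{36992}{7091} - \frac{\sqrt{77}}{7091}$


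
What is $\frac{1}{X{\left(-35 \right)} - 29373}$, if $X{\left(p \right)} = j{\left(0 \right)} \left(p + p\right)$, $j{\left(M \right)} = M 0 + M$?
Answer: $- \frac{1}{29373} \approx -3.4045 \cdot 10^{-5}$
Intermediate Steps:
$j{\left(M \right)} = M$ ($j{\left(M \right)} = 0 + M = M$)
$X{\left(p \right)} = 0$ ($X{\left(p \right)} = 0 \left(p + p\right) = 0 \cdot 2 p = 0$)
$\frac{1}{X{\left(-35 \right)} - 29373} = \frac{1}{0 - 29373} = \frac{1}{-29373} = - \frac{1}{29373}$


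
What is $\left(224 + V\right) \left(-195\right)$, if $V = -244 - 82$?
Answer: $19890$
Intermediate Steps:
$V = -326$
$\left(224 + V\right) \left(-195\right) = \left(224 - 326\right) \left(-195\right) = \left(-102\right) \left(-195\right) = 19890$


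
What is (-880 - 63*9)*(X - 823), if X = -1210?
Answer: 2941751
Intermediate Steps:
(-880 - 63*9)*(X - 823) = (-880 - 63*9)*(-1210 - 823) = (-880 - 567)*(-2033) = -1447*(-2033) = 2941751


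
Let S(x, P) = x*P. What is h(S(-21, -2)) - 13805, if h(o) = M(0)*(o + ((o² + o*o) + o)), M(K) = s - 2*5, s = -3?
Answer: -60761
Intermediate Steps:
S(x, P) = P*x
M(K) = -13 (M(K) = -3 - 2*5 = -3 - 10 = -13)
h(o) = -26*o - 26*o² (h(o) = -13*(o + ((o² + o*o) + o)) = -13*(o + ((o² + o²) + o)) = -13*(o + (2*o² + o)) = -13*(o + (o + 2*o²)) = -13*(2*o + 2*o²) = -26*o - 26*o²)
h(S(-21, -2)) - 13805 = -26*(-2*(-21))*(1 - 2*(-21)) - 13805 = -26*42*(1 + 42) - 13805 = -26*42*43 - 13805 = -46956 - 13805 = -60761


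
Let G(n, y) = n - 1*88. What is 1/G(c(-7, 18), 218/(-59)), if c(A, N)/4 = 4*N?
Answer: 1/200 ≈ 0.0050000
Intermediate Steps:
c(A, N) = 16*N (c(A, N) = 4*(4*N) = 16*N)
G(n, y) = -88 + n (G(n, y) = n - 88 = -88 + n)
1/G(c(-7, 18), 218/(-59)) = 1/(-88 + 16*18) = 1/(-88 + 288) = 1/200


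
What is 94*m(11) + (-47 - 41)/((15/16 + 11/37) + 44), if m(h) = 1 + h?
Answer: 30154616/26779 ≈ 1126.1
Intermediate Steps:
94*m(11) + (-47 - 41)/((15/16 + 11/37) + 44) = 94*(1 + 11) + (-47 - 41)/((15/16 + 11/37) + 44) = 94*12 - 88/((15*(1/16) + 11*(1/37)) + 44) = 1128 - 88/((15/16 + 11/37) + 44) = 1128 - 88/(731/592 + 44) = 1128 - 88/26779/592 = 1128 - 88*592/26779 = 1128 - 52096/26779 = 30154616/26779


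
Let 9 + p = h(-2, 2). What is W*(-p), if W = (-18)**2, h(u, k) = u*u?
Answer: 1620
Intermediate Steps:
h(u, k) = u**2
p = -5 (p = -9 + (-2)**2 = -9 + 4 = -5)
W = 324
W*(-p) = 324*(-1*(-5)) = 324*5 = 1620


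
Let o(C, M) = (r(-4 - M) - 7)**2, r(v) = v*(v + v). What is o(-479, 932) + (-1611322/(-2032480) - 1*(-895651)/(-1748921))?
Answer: 5456653715068339412363541/1777323477040 ≈ 3.0702e+12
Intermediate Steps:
r(v) = 2*v**2 (r(v) = v*(2*v) = 2*v**2)
o(C, M) = (-7 + 2*(-4 - M)**2)**2 (o(C, M) = (2*(-4 - M)**2 - 7)**2 = (-7 + 2*(-4 - M)**2)**2)
o(-479, 932) + (-1611322/(-2032480) - 1*(-895651)/(-1748921)) = (-7 + 2*(4 + 932)**2)**2 + (-1611322/(-2032480) - 1*(-895651)/(-1748921)) = (-7 + 2*936**2)**2 + (-1611322*(-1/2032480) + 895651*(-1/1748921)) = (-7 + 2*876096)**2 + (805661/1016240 - 895651/1748921) = (-7 + 1752192)**2 + 498841069541/1777323477040 = 1752185**2 + 498841069541/1777323477040 = 3070152274225 + 498841069541/1777323477040 = 5456653715068339412363541/1777323477040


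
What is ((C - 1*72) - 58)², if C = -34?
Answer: 26896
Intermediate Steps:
((C - 1*72) - 58)² = ((-34 - 1*72) - 58)² = ((-34 - 72) - 58)² = (-106 - 58)² = (-164)² = 26896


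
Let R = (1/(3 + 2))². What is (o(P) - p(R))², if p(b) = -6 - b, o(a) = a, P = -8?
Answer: 2401/625 ≈ 3.8416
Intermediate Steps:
R = 1/25 (R = (1/5)² = (⅕)² = 1/25 ≈ 0.040000)
(o(P) - p(R))² = (-8 - (-6 - 1*1/25))² = (-8 - (-6 - 1/25))² = (-8 - 1*(-151/25))² = (-8 + 151/25)² = (-49/25)² = 2401/625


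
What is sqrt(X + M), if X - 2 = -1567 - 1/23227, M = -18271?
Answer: I*sqrt(10701393664471)/23227 ≈ 140.84*I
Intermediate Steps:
X = -36350256/23227 (X = 2 + (-1567 - 1/23227) = 2 - 36396710/23227 = -36350256/23227 ≈ -1565.0)
sqrt(X + M) = sqrt(-36350256/23227 - 18271) = sqrt(-460730773/23227) = I*sqrt(10701393664471)/23227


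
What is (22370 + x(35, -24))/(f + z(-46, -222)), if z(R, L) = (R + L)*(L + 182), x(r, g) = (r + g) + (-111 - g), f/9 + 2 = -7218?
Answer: -11147/27130 ≈ -0.41087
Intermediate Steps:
f = -64980 (f = -18 + 9*(-7218) = -18 - 64962 = -64980)
x(r, g) = -111 + r (x(r, g) = (g + r) + (-111 - g) = -111 + r)
z(R, L) = (182 + L)*(L + R) (z(R, L) = (L + R)*(182 + L) = (182 + L)*(L + R))
(22370 + x(35, -24))/(f + z(-46, -222)) = (22370 + (-111 + 35))/(-64980 + ((-222)² + 182*(-222) + 182*(-46) - 222*(-46))) = (22370 - 76)/(-64980 + (49284 - 40404 - 8372 + 10212)) = 22294/(-64980 + 10720) = 22294/(-54260) = 22294*(-1/54260) = -11147/27130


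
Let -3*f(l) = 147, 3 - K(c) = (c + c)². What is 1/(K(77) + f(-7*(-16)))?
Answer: -1/23762 ≈ -4.2084e-5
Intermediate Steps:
K(c) = 3 - 4*c² (K(c) = 3 - (c + c)² = 3 - (2*c)² = 3 - 4*c²)
f(l) = -49 (f(l) = -⅓*147 = -49)
1/(K(77) + f(-7*(-16))) = 1/((3 - 4*77²) - 49) = 1/((3 - 4*5929) - 49) = 1/((3 - 23716) - 49) = 1/(-23713 - 49) = 1/(-23762) = -1/23762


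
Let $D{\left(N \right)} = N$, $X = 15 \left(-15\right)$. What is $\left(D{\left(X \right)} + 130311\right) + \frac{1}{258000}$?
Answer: $\frac{33562188001}{258000} \approx 1.3009 \cdot 10^{5}$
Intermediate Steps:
$X = -225$
$\left(D{\left(X \right)} + 130311\right) + \frac{1}{258000} = \left(-225 + 130311\right) + \frac{1}{258000} = 130086 + \frac{1}{258000} = \frac{33562188001}{258000}$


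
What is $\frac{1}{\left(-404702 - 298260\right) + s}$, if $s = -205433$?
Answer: $- \frac{1}{908395} \approx -1.1008 \cdot 10^{-6}$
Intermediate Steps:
$\frac{1}{\left(-404702 - 298260\right) + s} = \frac{1}{\left(-404702 - 298260\right) - 205433} = \frac{1}{-702962 - 205433} = \frac{1}{-908395} = - \frac{1}{908395}$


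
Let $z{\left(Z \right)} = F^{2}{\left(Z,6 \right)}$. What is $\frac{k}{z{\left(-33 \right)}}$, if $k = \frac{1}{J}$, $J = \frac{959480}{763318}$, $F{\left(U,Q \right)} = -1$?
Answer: $\frac{381659}{479740} \approx 0.79555$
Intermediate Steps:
$J = \frac{479740}{381659}$ ($J = 959480 \cdot \frac{1}{763318} = \frac{479740}{381659} \approx 1.257$)
$z{\left(Z \right)} = 1$ ($z{\left(Z \right)} = \left(-1\right)^{2} = 1$)
$k = \frac{381659}{479740}$ ($k = \frac{1}{\frac{479740}{381659}} = \frac{381659}{479740} \approx 0.79555$)
$\frac{k}{z{\left(-33 \right)}} = \frac{381659}{479740 \cdot 1} = \frac{381659}{479740} \cdot 1 = \frac{381659}{479740}$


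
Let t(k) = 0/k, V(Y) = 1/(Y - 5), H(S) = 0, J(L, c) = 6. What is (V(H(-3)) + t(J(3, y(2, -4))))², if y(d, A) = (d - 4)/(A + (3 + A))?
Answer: 1/25 ≈ 0.040000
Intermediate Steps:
y(d, A) = (-4 + d)/(3 + 2*A)
V(Y) = 1/(-5 + Y)
t(k) = 0
(V(H(-3)) + t(J(3, y(2, -4))))² = (1/(-5 + 0) + 0)² = (1/(-5) + 0)² = (-⅕ + 0)² = (-⅕)² = 1/25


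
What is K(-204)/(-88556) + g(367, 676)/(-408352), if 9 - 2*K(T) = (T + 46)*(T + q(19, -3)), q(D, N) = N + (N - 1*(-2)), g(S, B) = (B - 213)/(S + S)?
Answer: 1230944904723/6635730617152 ≈ 0.18550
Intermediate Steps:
g(S, B) = (-213 + B)/(2*S) (g(S, B) = (-213 + B)/((2*S)) = (-213 + B)*(1/(2*S)) = (-213 + B)/(2*S))
q(D, N) = 2 + 2*N (q(D, N) = N + (N + 2) = N + (2 + N) = 2 + 2*N)
K(T) = 9/2 - (-4 + T)*(46 + T)/2 (K(T) = 9/2 - (T + 46)*(T + (2 + 2*(-3)))/2 = 9/2 - (46 + T)*(T + (2 - 6))/2 = 9/2 - (46 + T)*(T - 4)/2 = 9/2 - (46 + T)*(-4 + T)/2 = 9/2 - (-4 + T)*(46 + T)/2)
K(-204)/(-88556) + g(367, 676)/(-408352) = (193/2 - 21*(-204) - ½*(-204)²)/(-88556) + ((½)*(-213 + 676)/367)/(-408352) = (193/2 + 4284 - ½*41616)*(-1/88556) + ((½)*(1/367)*463)*(-1/408352) = (193/2 + 4284 - 20808)*(-1/88556) + (463/734)*(-1/408352) = -32855/2*(-1/88556) - 463/299730368 = 32855/177112 - 463/299730368 = 1230944904723/6635730617152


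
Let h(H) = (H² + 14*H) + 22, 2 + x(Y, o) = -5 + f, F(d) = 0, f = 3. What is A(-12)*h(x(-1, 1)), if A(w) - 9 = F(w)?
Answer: -162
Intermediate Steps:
A(w) = 9 (A(w) = 9 + 0 = 9)
x(Y, o) = -4 (x(Y, o) = -2 + (-5 + 3) = -2 - 2 = -4)
h(H) = 22 + H² + 14*H
A(-12)*h(x(-1, 1)) = 9*(22 + (-4)² + 14*(-4)) = 9*(22 + 16 - 56) = 9*(-18) = -162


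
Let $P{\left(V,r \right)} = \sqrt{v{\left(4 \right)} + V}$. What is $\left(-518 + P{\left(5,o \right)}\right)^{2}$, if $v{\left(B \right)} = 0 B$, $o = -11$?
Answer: $\left(518 - \sqrt{5}\right)^{2} \approx 2.6601 \cdot 10^{5}$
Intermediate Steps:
$v{\left(B \right)} = 0$
$P{\left(V,r \right)} = \sqrt{V}$ ($P{\left(V,r \right)} = \sqrt{0 + V} = \sqrt{V}$)
$\left(-518 + P{\left(5,o \right)}\right)^{2} = \left(-518 + \sqrt{5}\right)^{2}$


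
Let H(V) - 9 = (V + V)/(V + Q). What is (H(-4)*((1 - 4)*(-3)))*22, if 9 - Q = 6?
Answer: 3366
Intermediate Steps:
Q = 3 (Q = 9 - 1*6 = 9 - 6 = 3)
H(V) = 9 + 2*V/(3 + V) (H(V) = 9 + (V + V)/(V + 3) = 9 + (2*V)/(3 + V) = 9 + 2*V/(3 + V))
(H(-4)*((1 - 4)*(-3)))*22 = (((27 + 11*(-4))/(3 - 4))*((1 - 4)*(-3)))*22 = (((27 - 44)/(-1))*(-3*(-3)))*22 = (-1*(-17)*9)*22 = (17*9)*22 = 153*22 = 3366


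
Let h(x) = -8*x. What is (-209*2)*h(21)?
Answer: 70224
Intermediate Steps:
(-209*2)*h(21) = (-209*2)*(-8*21) = -418*(-168) = 70224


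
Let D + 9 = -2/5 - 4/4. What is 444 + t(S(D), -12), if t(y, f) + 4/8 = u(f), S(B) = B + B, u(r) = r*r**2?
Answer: -2569/2 ≈ -1284.5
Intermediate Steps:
D = -52/5 (D = -9 + (-2/5 - 4/4) = -9 + (-2*1/5 - 4*1/4) = -9 + (-2/5 - 1) = -9 - 7/5 = -52/5 ≈ -10.400)
u(r) = r**3
S(B) = 2*B
t(y, f) = -1/2 + f**3
444 + t(S(D), -12) = 444 + (-1/2 + (-12)**3) = 444 + (-1/2 - 1728) = 444 - 3457/2 = -2569/2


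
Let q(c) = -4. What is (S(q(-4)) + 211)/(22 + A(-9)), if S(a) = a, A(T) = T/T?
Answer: 9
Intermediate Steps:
A(T) = 1
(S(q(-4)) + 211)/(22 + A(-9)) = (-4 + 211)/(22 + 1) = 207/23 = 207*(1/23) = 9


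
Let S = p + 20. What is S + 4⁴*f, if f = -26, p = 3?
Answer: -6633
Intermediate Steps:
S = 23 (S = 3 + 20 = 23)
S + 4⁴*f = 23 + 4⁴*(-26) = 23 + 256*(-26) = 23 - 6656 = -6633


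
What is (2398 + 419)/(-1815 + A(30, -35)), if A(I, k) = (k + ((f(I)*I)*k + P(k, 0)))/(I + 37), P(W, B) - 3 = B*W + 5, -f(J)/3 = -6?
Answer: -62913/46844 ≈ -1.3430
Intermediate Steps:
f(J) = 18 (f(J) = -3*(-6) = 18)
P(W, B) = 8 + B*W (P(W, B) = 3 + (B*W + 5) = 3 + (5 + B*W) = 8 + B*W)
A(I, k) = (8 + k + 18*I*k)/(37 + I) (A(I, k) = (k + ((18*I)*k + (8 + 0*k)))/(I + 37) = (k + (18*I*k + (8 + 0)))/(37 + I) = (k + (18*I*k + 8))/(37 + I) = (k + (8 + 18*I*k))/(37 + I) = (8 + k + 18*I*k)/(37 + I))
(2398 + 419)/(-1815 + A(30, -35)) = (2398 + 419)/(-1815 + (8 - 35 + 18*30*(-35))/(37 + 30)) = 2817/(-1815 + (8 - 35 - 18900)/67) = 2817/(-1815 + (1/67)*(-18927)) = 2817/(-1815 - 18927/67) = 2817/(-140532/67) = 2817*(-67/140532) = -62913/46844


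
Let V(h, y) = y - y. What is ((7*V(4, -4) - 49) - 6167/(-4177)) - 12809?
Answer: -53701699/4177 ≈ -12857.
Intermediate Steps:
V(h, y) = 0
((7*V(4, -4) - 49) - 6167/(-4177)) - 12809 = ((7*0 - 49) - 6167/(-4177)) - 12809 = ((0 - 49) - 6167*(-1/4177)) - 12809 = (-49 + 6167/4177) - 12809 = -198506/4177 - 12809 = -53701699/4177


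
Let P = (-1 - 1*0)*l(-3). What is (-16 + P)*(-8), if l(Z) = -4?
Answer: 96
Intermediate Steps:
P = 4 (P = (-1 - 1*0)*(-4) = (-1 + 0)*(-4) = -1*(-4) = 4)
(-16 + P)*(-8) = (-16 + 4)*(-8) = -12*(-8) = 96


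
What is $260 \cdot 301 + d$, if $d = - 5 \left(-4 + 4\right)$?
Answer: $78260$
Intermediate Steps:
$d = 0$ ($d = \left(-5\right) 0 = 0$)
$260 \cdot 301 + d = 260 \cdot 301 + 0 = 78260 + 0 = 78260$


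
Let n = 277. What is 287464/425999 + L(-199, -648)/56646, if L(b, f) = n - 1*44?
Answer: 16382943511/24131139354 ≈ 0.67891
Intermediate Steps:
L(b, f) = 233 (L(b, f) = 277 - 1*44 = 277 - 44 = 233)
287464/425999 + L(-199, -648)/56646 = 287464/425999 + 233/56646 = 16382943511/24131139354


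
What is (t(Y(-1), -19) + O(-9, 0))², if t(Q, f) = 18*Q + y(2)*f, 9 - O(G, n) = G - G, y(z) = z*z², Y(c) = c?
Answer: 25921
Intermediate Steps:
y(z) = z³
O(G, n) = 9 (O(G, n) = 9 - (G - G) = 9 - 1*0 = 9 + 0 = 9)
t(Q, f) = 8*f + 18*Q (t(Q, f) = 18*Q + 2³*f = 18*Q + 8*f = 8*f + 18*Q)
(t(Y(-1), -19) + O(-9, 0))² = ((8*(-19) + 18*(-1)) + 9)² = ((-152 - 18) + 9)² = (-170 + 9)² = (-161)² = 25921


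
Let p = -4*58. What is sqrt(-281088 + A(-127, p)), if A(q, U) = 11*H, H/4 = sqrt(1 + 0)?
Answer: 2*I*sqrt(70261) ≈ 530.14*I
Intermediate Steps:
H = 4 (H = 4*sqrt(1 + 0) = 4*sqrt(1) = 4*1 = 4)
p = -232
A(q, U) = 44 (A(q, U) = 11*4 = 44)
sqrt(-281088 + A(-127, p)) = sqrt(-281088 + 44) = sqrt(-281044) = 2*I*sqrt(70261)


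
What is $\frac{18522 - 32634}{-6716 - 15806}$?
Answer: $\frac{7056}{11261} \approx 0.62659$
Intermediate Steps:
$\frac{18522 - 32634}{-6716 - 15806} = - \frac{14112}{-22522} = \left(-14112\right) \left(- \frac{1}{22522}\right) = \frac{7056}{11261}$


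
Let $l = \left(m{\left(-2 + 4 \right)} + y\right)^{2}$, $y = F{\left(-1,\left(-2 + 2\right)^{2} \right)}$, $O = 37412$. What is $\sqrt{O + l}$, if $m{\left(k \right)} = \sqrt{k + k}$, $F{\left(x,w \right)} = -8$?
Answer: $2 \sqrt{9362} \approx 193.51$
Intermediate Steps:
$y = -8$
$m{\left(k \right)} = \sqrt{2} \sqrt{k}$ ($m{\left(k \right)} = \sqrt{2 k} = \sqrt{2} \sqrt{k}$)
$l = 36$ ($l = \left(\sqrt{2} \sqrt{-2 + 4} - 8\right)^{2} = \left(\sqrt{2} \sqrt{2} - 8\right)^{2} = \left(2 - 8\right)^{2} = \left(-6\right)^{2} = 36$)
$\sqrt{O + l} = \sqrt{37412 + 36} = \sqrt{37448} = 2 \sqrt{9362}$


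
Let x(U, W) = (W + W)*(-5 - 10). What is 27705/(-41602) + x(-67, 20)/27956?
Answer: -199870545/290756378 ≈ -0.68742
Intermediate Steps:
x(U, W) = -30*W (x(U, W) = (2*W)*(-15) = -30*W)
27705/(-41602) + x(-67, 20)/27956 = 27705/(-41602) - 30*20/27956 = 27705*(-1/41602) - 600*1/27956 = -27705/41602 - 150/6989 = -199870545/290756378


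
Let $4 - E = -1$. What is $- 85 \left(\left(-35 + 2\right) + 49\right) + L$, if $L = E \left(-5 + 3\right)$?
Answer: $-1370$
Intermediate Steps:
$E = 5$ ($E = 4 - -1 = 4 + 1 = 5$)
$L = -10$ ($L = 5 \left(-5 + 3\right) = 5 \left(-2\right) = -10$)
$- 85 \left(\left(-35 + 2\right) + 49\right) + L = - 85 \left(\left(-35 + 2\right) + 49\right) - 10 = - 85 \left(-33 + 49\right) - 10 = \left(-85\right) 16 - 10 = -1360 - 10 = -1370$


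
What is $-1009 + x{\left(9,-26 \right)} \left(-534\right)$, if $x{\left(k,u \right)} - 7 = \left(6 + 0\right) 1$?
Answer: $-7951$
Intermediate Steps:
$x{\left(k,u \right)} = 13$ ($x{\left(k,u \right)} = 7 + \left(6 + 0\right) 1 = 7 + 6 \cdot 1 = 7 + 6 = 13$)
$-1009 + x{\left(9,-26 \right)} \left(-534\right) = -1009 + 13 \left(-534\right) = -1009 - 6942 = -7951$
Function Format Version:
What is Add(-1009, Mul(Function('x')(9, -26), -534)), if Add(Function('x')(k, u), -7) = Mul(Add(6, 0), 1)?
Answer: -7951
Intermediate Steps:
Function('x')(k, u) = 13 (Function('x')(k, u) = Add(7, Mul(Add(6, 0), 1)) = Add(7, Mul(6, 1)) = Add(7, 6) = 13)
Add(-1009, Mul(Function('x')(9, -26), -534)) = Add(-1009, Mul(13, -534)) = Add(-1009, -6942) = -7951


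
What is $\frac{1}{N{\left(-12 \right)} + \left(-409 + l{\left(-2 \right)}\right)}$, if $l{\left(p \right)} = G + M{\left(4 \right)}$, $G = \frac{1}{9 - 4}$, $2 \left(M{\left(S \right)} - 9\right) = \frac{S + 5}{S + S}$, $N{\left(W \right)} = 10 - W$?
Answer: $- \frac{80}{30179} \approx -0.0026508$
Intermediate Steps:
$M{\left(S \right)} = 9 + \frac{5 + S}{4 S}$ ($M{\left(S \right)} = 9 + \frac{\left(S + 5\right) \frac{1}{S + S}}{2} = 9 + \frac{\left(5 + S\right) \frac{1}{2 S}}{2} = 9 + \frac{\frac{1}{2} \frac{1}{S} \left(5 + S\right)}{2} = 9 + \frac{5 + S}{4 S}$)
$G = \frac{1}{5} \approx 0.2$
$l{\left(p \right)} = \frac{781}{80}$ ($l{\left(p \right)} = \frac{1}{5} + \frac{5 + 37 \cdot 4}{4 \cdot 4} = \frac{1}{5} + \frac{1}{4} \cdot \frac{1}{4} \left(5 + 148\right) = \frac{1}{5} + \frac{1}{4} \cdot \frac{1}{4} \cdot 153 = \frac{1}{5} + \frac{153}{16} = \frac{781}{80}$)
$\frac{1}{N{\left(-12 \right)} + \left(-409 + l{\left(-2 \right)}\right)} = \frac{1}{\left(10 - -12\right) + \left(-409 + \frac{781}{80}\right)} = \frac{1}{\left(10 + 12\right) - \frac{31939}{80}} = \frac{1}{22 - \frac{31939}{80}} = \frac{1}{- \frac{30179}{80}} = - \frac{80}{30179}$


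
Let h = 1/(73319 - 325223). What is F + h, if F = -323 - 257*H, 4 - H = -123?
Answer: -8303259649/251904 ≈ -32962.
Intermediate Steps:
H = 127 (H = 4 - 1*(-123) = 4 + 123 = 127)
h = -1/251904 (h = 1/(-251904) = -1/251904 ≈ -3.9698e-6)
F = -32962 (F = -323 - 257*127 = -323 - 32639 = -32962)
F + h = -32962 - 1/251904 = -8303259649/251904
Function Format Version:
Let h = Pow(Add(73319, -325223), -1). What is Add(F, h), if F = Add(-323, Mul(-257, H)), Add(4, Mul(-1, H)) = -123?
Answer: Rational(-8303259649, 251904) ≈ -32962.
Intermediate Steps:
H = 127 (H = Add(4, Mul(-1, -123)) = Add(4, 123) = 127)
h = Rational(-1, 251904) (h = Pow(-251904, -1) = Rational(-1, 251904) ≈ -3.9698e-6)
F = -32962 (F = Add(-323, Mul(-257, 127)) = Add(-323, -32639) = -32962)
Add(F, h) = Add(-32962, Rational(-1, 251904)) = Rational(-8303259649, 251904)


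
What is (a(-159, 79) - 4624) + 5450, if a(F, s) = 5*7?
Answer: 861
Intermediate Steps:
a(F, s) = 35
(a(-159, 79) - 4624) + 5450 = (35 - 4624) + 5450 = -4589 + 5450 = 861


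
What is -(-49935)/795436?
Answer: 49935/795436 ≈ 0.062777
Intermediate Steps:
-(-49935)/795436 = -1*(-49935/795436) = 49935/795436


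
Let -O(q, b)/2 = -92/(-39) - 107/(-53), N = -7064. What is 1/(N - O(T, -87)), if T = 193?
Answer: -2067/14583190 ≈ -0.00014174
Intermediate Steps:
O(q, b) = -18098/2067 (O(q, b) = -2*(-92/(-39) - 107/(-53)) = -2*(-92*(-1/39) - 107*(-1/53)) = -2*(92/39 + 107/53) = -2*9049/2067 = -18098/2067)
1/(N - O(T, -87)) = 1/(-7064 - 1*(-18098/2067)) = 1/(-7064 + 18098/2067) = 1/(-14583190/2067) = -2067/14583190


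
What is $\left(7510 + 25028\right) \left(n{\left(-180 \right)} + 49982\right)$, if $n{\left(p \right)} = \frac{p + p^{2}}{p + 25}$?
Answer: $\frac{50206068924}{31} \approx 1.6196 \cdot 10^{9}$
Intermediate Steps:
$n{\left(p \right)} = \frac{p + p^{2}}{25 + p}$
$\left(7510 + 25028\right) \left(n{\left(-180 \right)} + 49982\right) = \left(7510 + 25028\right) \left(- \frac{180 \left(1 - 180\right)}{25 - 180} + 49982\right) = 32538 \left(\left(-180\right) \frac{1}{-155} \left(-179\right) + 49982\right) = 32538 \left(\left(-180\right) \left(- \frac{1}{155}\right) \left(-179\right) + 49982\right) = 32538 \left(- \frac{6444}{31} + 49982\right) = 32538 \cdot \frac{1542998}{31} = \frac{50206068924}{31}$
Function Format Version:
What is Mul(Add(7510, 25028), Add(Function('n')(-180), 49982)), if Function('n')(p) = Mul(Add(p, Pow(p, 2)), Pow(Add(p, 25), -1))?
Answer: Rational(50206068924, 31) ≈ 1.6196e+9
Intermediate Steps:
Function('n')(p) = Mul(Pow(Add(25, p), -1), Add(p, Pow(p, 2))) (Function('n')(p) = Mul(Add(p, Pow(p, 2)), Pow(Add(25, p), -1)) = Mul(Pow(Add(25, p), -1), Add(p, Pow(p, 2))))
Mul(Add(7510, 25028), Add(Function('n')(-180), 49982)) = Mul(Add(7510, 25028), Add(Mul(-180, Pow(Add(25, -180), -1), Add(1, -180)), 49982)) = Mul(32538, Add(Mul(-180, Pow(-155, -1), -179), 49982)) = Mul(32538, Add(Mul(-180, Rational(-1, 155), -179), 49982)) = Mul(32538, Add(Rational(-6444, 31), 49982)) = Mul(32538, Rational(1542998, 31)) = Rational(50206068924, 31)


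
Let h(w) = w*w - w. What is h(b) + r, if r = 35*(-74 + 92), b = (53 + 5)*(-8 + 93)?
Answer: 24300600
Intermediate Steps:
b = 4930 (b = 58*85 = 4930)
r = 630 (r = 35*18 = 630)
h(w) = w² - w
h(b) + r = 4930*(-1 + 4930) + 630 = 4930*4929 + 630 = 24299970 + 630 = 24300600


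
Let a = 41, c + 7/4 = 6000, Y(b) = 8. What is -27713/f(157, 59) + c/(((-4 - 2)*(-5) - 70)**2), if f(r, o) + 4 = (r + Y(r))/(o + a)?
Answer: 3548391671/300800 ≈ 11797.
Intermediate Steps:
c = 23993/4 (c = -7/4 + 6000 = 23993/4 ≈ 5998.3)
f(r, o) = -4 + (8 + r)/(41 + o) (f(r, o) = -4 + (r + 8)/(o + 41) = -4 + (8 + r)/(41 + o))
-27713/f(157, 59) + c/(((-4 - 2)*(-5) - 70)**2) = -27713*(41 + 59)/(-156 + 157 - 4*59) + 23993/(4*(((-4 - 2)*(-5) - 70)**2)) = -27713*100/(-156 + 157 - 236) + 23993/(4*((-6*(-5) - 70)**2)) = -27713/((1/100)*(-235)) + 23993/(4*((30 - 70)**2)) = -27713/(-47/20) + 23993/(4*((-40)**2)) = -27713*(-20/47) + (23993/4)/1600 = 554260/47 + (23993/4)*(1/1600) = 554260/47 + 23993/6400 = 3548391671/300800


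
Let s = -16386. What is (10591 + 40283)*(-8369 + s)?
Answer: -1259385870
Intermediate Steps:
(10591 + 40283)*(-8369 + s) = (10591 + 40283)*(-8369 - 16386) = 50874*(-24755) = -1259385870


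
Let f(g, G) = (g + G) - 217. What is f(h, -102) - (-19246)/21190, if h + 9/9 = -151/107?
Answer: -363342984/1133665 ≈ -320.50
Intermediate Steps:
h = -258/107 (h = -1 - 151/107 = -258/107 ≈ -2.4112)
f(g, G) = -217 + G + g (f(g, G) = (G + g) - 217 = -217 + G + g)
f(h, -102) - (-19246)/21190 = (-217 - 102 - 258/107) - (-19246)/21190 = -34391/107 - (-19246)/21190 = -34391/107 - 1*(-9623/10595) = -34391/107 + 9623/10595 = -363342984/1133665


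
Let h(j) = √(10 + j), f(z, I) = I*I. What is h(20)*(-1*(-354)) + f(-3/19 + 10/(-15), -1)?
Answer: 1 + 354*√30 ≈ 1939.9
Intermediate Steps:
f(z, I) = I²
h(20)*(-1*(-354)) + f(-3/19 + 10/(-15), -1) = √(10 + 20)*(-1*(-354)) + (-1)² = √30*354 + 1 = 354*√30 + 1 = 1 + 354*√30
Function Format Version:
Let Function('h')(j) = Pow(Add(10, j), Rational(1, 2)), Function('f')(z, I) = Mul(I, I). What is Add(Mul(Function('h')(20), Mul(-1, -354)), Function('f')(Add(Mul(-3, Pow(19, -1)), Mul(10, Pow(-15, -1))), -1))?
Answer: Add(1, Mul(354, Pow(30, Rational(1, 2)))) ≈ 1939.9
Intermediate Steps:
Function('f')(z, I) = Pow(I, 2)
Add(Mul(Function('h')(20), Mul(-1, -354)), Function('f')(Add(Mul(-3, Pow(19, -1)), Mul(10, Pow(-15, -1))), -1)) = Add(Mul(Pow(Add(10, 20), Rational(1, 2)), Mul(-1, -354)), Pow(-1, 2)) = Add(Mul(Pow(30, Rational(1, 2)), 354), 1) = Add(Mul(354, Pow(30, Rational(1, 2))), 1) = Add(1, Mul(354, Pow(30, Rational(1, 2))))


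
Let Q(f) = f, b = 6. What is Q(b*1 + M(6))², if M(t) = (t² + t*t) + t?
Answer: 7056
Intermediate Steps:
M(t) = t + 2*t² (M(t) = (t² + t²) + t = 2*t² + t = t + 2*t²)
Q(b*1 + M(6))² = (6*1 + 6*(1 + 2*6))² = (6 + 6*(1 + 12))² = (6 + 6*13)² = (6 + 78)² = 84² = 7056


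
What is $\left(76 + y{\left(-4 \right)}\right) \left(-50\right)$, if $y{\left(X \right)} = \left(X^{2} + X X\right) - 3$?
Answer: $-5250$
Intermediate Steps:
$y{\left(X \right)} = -3 + 2 X^{2}$ ($y{\left(X \right)} = \left(X^{2} + X^{2}\right) - 3 = 2 X^{2} - 3 = -3 + 2 X^{2}$)
$\left(76 + y{\left(-4 \right)}\right) \left(-50\right) = \left(76 - \left(3 - 2 \left(-4\right)^{2}\right)\right) \left(-50\right) = \left(76 + \left(-3 + 2 \cdot 16\right)\right) \left(-50\right) = \left(76 + \left(-3 + 32\right)\right) \left(-50\right) = \left(76 + 29\right) \left(-50\right) = 105 \left(-50\right) = -5250$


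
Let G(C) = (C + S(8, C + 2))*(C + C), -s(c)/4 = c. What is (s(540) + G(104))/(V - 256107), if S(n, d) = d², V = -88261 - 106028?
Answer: -65460/12511 ≈ -5.2322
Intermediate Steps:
s(c) = -4*c
V = -194289
G(C) = 2*C*(C + (2 + C)²) (G(C) = (C + (C + 2)²)*(C + C) = (C + (2 + C)²)*(2*C) = 2*C*(C + (2 + C)²))
(s(540) + G(104))/(V - 256107) = (-4*540 + 2*104*(104 + (2 + 104)²))/(-194289 - 256107) = (-2160 + 2*104*(104 + 106²))/(-450396) = (-2160 + 2*104*(104 + 11236))*(-1/450396) = (-2160 + 2*104*11340)*(-1/450396) = (-2160 + 2358720)*(-1/450396) = 2356560*(-1/450396) = -65460/12511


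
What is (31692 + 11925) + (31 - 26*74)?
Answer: 41724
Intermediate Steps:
(31692 + 11925) + (31 - 26*74) = 43617 + (31 - 1924) = 43617 - 1893 = 41724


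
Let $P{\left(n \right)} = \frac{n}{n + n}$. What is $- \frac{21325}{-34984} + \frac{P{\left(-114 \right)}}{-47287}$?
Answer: $\frac{1008377783}{1654288408} \approx 0.60955$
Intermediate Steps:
$P{\left(n \right)} = \frac{1}{2}$ ($P{\left(n \right)} = \frac{n}{2 n} = n \frac{1}{2 n} = \frac{1}{2}$)
$- \frac{21325}{-34984} + \frac{P{\left(-114 \right)}}{-47287} = - \frac{21325}{-34984} + \frac{1}{2 \left(-47287\right)} = \left(-21325\right) \left(- \frac{1}{34984}\right) + \frac{1}{2} \left(- \frac{1}{47287}\right) = \frac{21325}{34984} - \frac{1}{94574} = \frac{1008377783}{1654288408}$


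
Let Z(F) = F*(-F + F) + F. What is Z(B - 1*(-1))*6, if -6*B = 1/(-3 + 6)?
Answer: 17/3 ≈ 5.6667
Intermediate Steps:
B = -1/18 (B = -1/(6*(-3 + 6)) = -1/6/3 = -1/6*1/3 = -1/18 ≈ -0.055556)
Z(F) = F (Z(F) = F*0 + F = 0 + F = F)
Z(B - 1*(-1))*6 = (-1/18 - 1*(-1))*6 = (-1/18 + 1)*6 = (17/18)*6 = 17/3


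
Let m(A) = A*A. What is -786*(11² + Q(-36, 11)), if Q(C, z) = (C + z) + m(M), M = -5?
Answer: -95106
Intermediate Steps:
m(A) = A²
Q(C, z) = 25 + C + z (Q(C, z) = (C + z) + (-5)² = (C + z) + 25 = 25 + C + z)
-786*(11² + Q(-36, 11)) = -786*(11² + (25 - 36 + 11)) = -786*(121 + 0) = -786*121 = -95106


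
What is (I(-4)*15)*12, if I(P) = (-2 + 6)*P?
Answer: -2880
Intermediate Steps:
I(P) = 4*P
(I(-4)*15)*12 = ((4*(-4))*15)*12 = -16*15*12 = -240*12 = -2880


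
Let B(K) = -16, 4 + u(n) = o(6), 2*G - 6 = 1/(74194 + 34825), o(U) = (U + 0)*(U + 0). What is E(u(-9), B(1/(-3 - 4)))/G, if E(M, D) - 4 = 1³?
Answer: 218038/130823 ≈ 1.6667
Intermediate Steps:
o(U) = U² (o(U) = U*U = U²)
G = 654115/218038 (G = 3 + 1/(2*(74194 + 34825)) = 3 + (½)/109019 = 3 + (½)*(1/109019) = 3 + 1/218038 = 654115/218038 ≈ 3.0000)
u(n) = 32 (u(n) = -4 + 6² = -4 + 36 = 32)
E(M, D) = 5 (E(M, D) = 4 + 1³ = 4 + 1 = 5)
E(u(-9), B(1/(-3 - 4)))/G = 5/(654115/218038) = 5*(218038/654115) = 218038/130823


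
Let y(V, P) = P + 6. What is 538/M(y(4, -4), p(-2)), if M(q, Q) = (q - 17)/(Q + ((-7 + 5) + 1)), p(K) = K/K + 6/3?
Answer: -1076/15 ≈ -71.733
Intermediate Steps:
p(K) = 3 (p(K) = 1 + 6*(⅓) = 1 + 2 = 3)
y(V, P) = 6 + P
M(q, Q) = (-17 + q)/(-1 + Q) (M(q, Q) = (-17 + q)/(Q + (-2 + 1)) = (-17 + q)/(Q - 1) = (-17 + q)/(-1 + Q))
538/M(y(4, -4), p(-2)) = 538/(((-17 + (6 - 4))/(-1 + 3))) = 538/(((-17 + 2)/2)) = 538/(((½)*(-15))) = 538/(-15/2) = 538*(-2/15) = -1076/15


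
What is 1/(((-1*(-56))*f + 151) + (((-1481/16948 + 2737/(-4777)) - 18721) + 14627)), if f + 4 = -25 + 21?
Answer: -4762388/20914790497 ≈ -0.00022770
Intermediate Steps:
f = -8 (f = -4 + (-25 + 21) = -4 - 4 = -8)
1/(((-1*(-56))*f + 151) + (((-1481/16948 + 2737/(-4777)) - 18721) + 14627)) = 1/((-1*(-56)*(-8) + 151) + (((-1481/16948 + 2737/(-4777)) - 18721) + 14627)) = 1/((56*(-8) + 151) + (((-1481*1/16948 + 2737*(-1/4777)) - 18721) + 14627)) = 1/((-448 + 151) + (((-1481/16948 - 161/281) - 18721) + 14627)) = 1/(-297 + ((-3144789/4762388 - 18721) + 14627)) = 1/(-297 + (-89159810537/4762388 + 14627)) = 1/(-297 - 19500361261/4762388) = 1/(-20914790497/4762388) = -4762388/20914790497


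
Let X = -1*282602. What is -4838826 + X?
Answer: -5121428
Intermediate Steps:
X = -282602
-4838826 + X = -4838826 - 282602 = -5121428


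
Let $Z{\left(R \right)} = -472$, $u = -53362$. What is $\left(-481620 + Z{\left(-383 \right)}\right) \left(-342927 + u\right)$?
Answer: $191047756588$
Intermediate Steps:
$\left(-481620 + Z{\left(-383 \right)}\right) \left(-342927 + u\right) = \left(-481620 - 472\right) \left(-342927 - 53362\right) = \left(-482092\right) \left(-396289\right) = 191047756588$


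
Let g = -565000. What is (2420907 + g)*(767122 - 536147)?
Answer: 428668119325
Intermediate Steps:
(2420907 + g)*(767122 - 536147) = (2420907 - 565000)*(767122 - 536147) = 1855907*230975 = 428668119325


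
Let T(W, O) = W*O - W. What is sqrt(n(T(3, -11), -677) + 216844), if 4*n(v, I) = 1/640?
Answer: sqrt(5551206410)/160 ≈ 465.67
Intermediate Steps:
T(W, O) = -W + O*W (T(W, O) = O*W - W = -W + O*W)
n(v, I) = 1/2560 (n(v, I) = (1/4)/640 = (1/4)*(1/640) = 1/2560)
sqrt(n(T(3, -11), -677) + 216844) = sqrt(1/2560 + 216844) = sqrt(555120641/2560) = sqrt(5551206410)/160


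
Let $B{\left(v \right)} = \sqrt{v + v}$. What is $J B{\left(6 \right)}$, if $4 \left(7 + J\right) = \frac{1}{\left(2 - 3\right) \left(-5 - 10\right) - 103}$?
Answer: $- \frac{2465 \sqrt{3}}{176} \approx -24.259$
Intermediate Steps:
$J = - \frac{2465}{352}$ ($J = -7 + \frac{1}{4 \left(\left(2 - 3\right) \left(-5 - 10\right) - 103\right)} = -7 + \frac{1}{4 \left(\left(2 - 3\right) \left(-15\right) - 103\right)} = -7 + \frac{1}{4 \left(\left(-1\right) \left(-15\right) - 103\right)} = -7 + \frac{1}{4 \left(15 - 103\right)} = -7 + \frac{1}{4 \left(-88\right)} = -7 + \frac{1}{4} \left(- \frac{1}{88}\right) = -7 - \frac{1}{352} = - \frac{2465}{352} \approx -7.0028$)
$B{\left(v \right)} = \sqrt{2} \sqrt{v}$ ($B{\left(v \right)} = \sqrt{2 v} = \sqrt{2} \sqrt{v}$)
$J B{\left(6 \right)} = - \frac{2465 \sqrt{2} \sqrt{6}}{352} = - \frac{2465 \cdot 2 \sqrt{3}}{352} = - \frac{2465 \sqrt{3}}{176}$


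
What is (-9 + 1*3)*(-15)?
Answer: 90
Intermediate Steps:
(-9 + 1*3)*(-15) = (-9 + 3)*(-15) = -6*(-15) = 90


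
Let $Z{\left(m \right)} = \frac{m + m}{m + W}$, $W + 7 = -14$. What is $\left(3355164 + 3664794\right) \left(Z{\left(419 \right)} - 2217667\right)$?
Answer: $- \frac{3098014969036812}{199} \approx -1.5568 \cdot 10^{13}$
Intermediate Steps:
$W = -21$ ($W = -7 - 14 = -21$)
$Z{\left(m \right)} = \frac{2 m}{-21 + m}$ ($Z{\left(m \right)} = \frac{m + m}{m - 21} = \frac{2 m}{-21 + m}$)
$\left(3355164 + 3664794\right) \left(Z{\left(419 \right)} - 2217667\right) = \left(3355164 + 3664794\right) \left(2 \cdot 419 \frac{1}{-21 + 419} - 2217667\right) = 7019958 \left(2 \cdot 419 \cdot \frac{1}{398} - 2217667\right) = 7019958 \left(\frac{419}{199} - 2217667\right) = 7019958 \left(- \frac{441315314}{199}\right) = - \frac{3098014969036812}{199}$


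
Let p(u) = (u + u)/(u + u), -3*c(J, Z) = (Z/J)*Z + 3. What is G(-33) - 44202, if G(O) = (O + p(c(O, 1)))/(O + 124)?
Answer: -4022414/91 ≈ -44202.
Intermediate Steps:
c(J, Z) = -1 - Z²/(3*J) (c(J, Z) = -((Z/J)*Z + 3)/3 = -(Z²/J + 3)/3 = -(3 + Z²/J)/3 = -1 - Z²/(3*J))
p(u) = 1 (p(u) = (2*u)/((2*u)) = (2*u)*(1/(2*u)) = 1)
G(O) = (1 + O)/(124 + O) (G(O) = (O + 1)/(O + 124) = (1 + O)/(124 + O))
G(-33) - 44202 = (1 - 33)/(124 - 33) - 44202 = -32/91 - 44202 = -4022414/91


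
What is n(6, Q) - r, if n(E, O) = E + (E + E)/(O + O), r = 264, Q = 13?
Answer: -3348/13 ≈ -257.54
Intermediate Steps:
n(E, O) = E + E/O (n(E, O) = E + (2*E)/((2*O)) = E + (2*E)*(1/(2*O)) = E + E/O)
n(6, Q) - r = (6 + 6/13) - 1*264 = (6 + 6*(1/13)) - 264 = (6 + 6/13) - 264 = 84/13 - 264 = -3348/13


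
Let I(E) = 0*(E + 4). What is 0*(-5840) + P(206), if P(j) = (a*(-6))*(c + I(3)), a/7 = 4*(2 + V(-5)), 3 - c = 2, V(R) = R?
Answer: 504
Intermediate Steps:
c = 1 (c = 3 - 1*2 = 3 - 2 = 1)
I(E) = 0 (I(E) = 0*(4 + E) = 0)
a = -84 (a = 7*(4*(2 - 5)) = 7*(4*(-3)) = 7*(-12) = -84)
P(j) = 504 (P(j) = (-84*(-6))*(1 + 0) = 504*1 = 504)
0*(-5840) + P(206) = 0*(-5840) + 504 = 0 + 504 = 504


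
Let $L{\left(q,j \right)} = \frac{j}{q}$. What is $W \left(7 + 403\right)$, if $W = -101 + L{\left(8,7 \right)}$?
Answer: $- \frac{164205}{4} \approx -41051.0$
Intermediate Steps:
$W = - \frac{801}{8}$ ($W = -101 + \frac{7}{8} = - \frac{801}{8} \approx -100.13$)
$W \left(7 + 403\right) = - \frac{801 \left(7 + 403\right)}{8} = \left(- \frac{801}{8}\right) 410 = - \frac{164205}{4}$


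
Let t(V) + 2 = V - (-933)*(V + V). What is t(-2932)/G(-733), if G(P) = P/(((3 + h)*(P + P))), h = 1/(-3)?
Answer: -29194912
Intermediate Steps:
h = -⅓ ≈ -0.33333
t(V) = -2 + 1867*V (t(V) = -2 + (V - (-933)*(V + V)) = -2 + (V - (-933)*2*V) = -2 + (V - (-1866)*V) = -2 + (V + 1866*V) = -2 + 1867*V)
G(P) = 3/16 (G(P) = P/(((3 - ⅓)*(P + P))) = P/((8*(2*P)/3)) = P/((16*P/3)) = (3/(16*P))*P = 3/16)
t(-2932)/G(-733) = (-2 + 1867*(-2932))/(3/16) = (-2 - 5474044)*(16/3) = -5474046*16/3 = -29194912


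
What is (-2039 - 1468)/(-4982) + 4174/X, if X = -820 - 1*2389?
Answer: -9540905/15987238 ≈ -0.59678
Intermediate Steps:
X = -3209 (X = -820 - 2389 = -3209)
(-2039 - 1468)/(-4982) + 4174/X = (-2039 - 1468)/(-4982) + 4174/(-3209) = -3507*(-1/4982) + 4174*(-1/3209) = 3507/4982 - 4174/3209 = -9540905/15987238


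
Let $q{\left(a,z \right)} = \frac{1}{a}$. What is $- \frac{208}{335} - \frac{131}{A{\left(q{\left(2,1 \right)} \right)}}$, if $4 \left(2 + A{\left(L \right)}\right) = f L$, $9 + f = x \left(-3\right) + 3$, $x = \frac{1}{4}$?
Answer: $\frac{1385392}{30485} \approx 45.445$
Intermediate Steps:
$x = \frac{1}{4} \approx 0.25$
$f = - \frac{27}{4}$ ($f = -9 + \left(\frac{1}{4} \left(-3\right) + 3\right) = -9 + \left(- \frac{3}{4} + 3\right) = -9 + \frac{9}{4} = - \frac{27}{4} \approx -6.75$)
$A{\left(L \right)} = -2 - \frac{27 L}{16}$ ($A{\left(L \right)} = -2 + \frac{\left(- \frac{27}{4}\right) L}{4} = -2 - \frac{27 L}{16}$)
$- \frac{208}{335} - \frac{131}{A{\left(q{\left(2,1 \right)} \right)}} = - \frac{208}{335} - \frac{131}{-2 - \frac{27}{16 \cdot 2}} = \left(-208\right) \frac{1}{335} - \frac{131}{-2 - \frac{27}{32}} = - \frac{208}{335} - \frac{131}{-2 - \frac{27}{32}} = - \frac{208}{335} - \frac{131}{- \frac{91}{32}} = - \frac{208}{335} - - \frac{4192}{91} = - \frac{208}{335} + \frac{4192}{91} = \frac{1385392}{30485}$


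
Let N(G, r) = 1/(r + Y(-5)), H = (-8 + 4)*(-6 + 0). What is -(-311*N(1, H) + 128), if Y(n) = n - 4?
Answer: -1609/15 ≈ -107.27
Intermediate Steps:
H = 24 (H = -4*(-6) = 24)
Y(n) = -4 + n
N(G, r) = 1/(-9 + r) (N(G, r) = 1/(r + (-4 - 5)) = 1/(r - 9) = 1/(-9 + r))
-(-311*N(1, H) + 128) = -(-311/(-9 + 24) + 128) = -(-311/15 + 128) = -1*1609/15 = -1609/15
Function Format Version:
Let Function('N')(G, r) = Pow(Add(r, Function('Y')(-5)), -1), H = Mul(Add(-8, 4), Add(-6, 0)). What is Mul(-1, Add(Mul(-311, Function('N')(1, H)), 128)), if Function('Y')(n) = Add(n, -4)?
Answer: Rational(-1609, 15) ≈ -107.27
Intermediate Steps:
H = 24 (H = Mul(-4, -6) = 24)
Function('Y')(n) = Add(-4, n)
Function('N')(G, r) = Pow(Add(-9, r), -1) (Function('N')(G, r) = Pow(Add(r, Add(-4, -5)), -1) = Pow(Add(r, -9), -1) = Pow(Add(-9, r), -1))
Mul(-1, Add(Mul(-311, Function('N')(1, H)), 128)) = Mul(-1, Add(Mul(-311, Pow(Add(-9, 24), -1)), 128)) = Mul(-1, Add(Mul(-311, Pow(15, -1)), 128)) = Mul(-1, Add(Mul(-311, Rational(1, 15)), 128)) = Mul(-1, Add(Rational(-311, 15), 128)) = Mul(-1, Rational(1609, 15)) = Rational(-1609, 15)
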